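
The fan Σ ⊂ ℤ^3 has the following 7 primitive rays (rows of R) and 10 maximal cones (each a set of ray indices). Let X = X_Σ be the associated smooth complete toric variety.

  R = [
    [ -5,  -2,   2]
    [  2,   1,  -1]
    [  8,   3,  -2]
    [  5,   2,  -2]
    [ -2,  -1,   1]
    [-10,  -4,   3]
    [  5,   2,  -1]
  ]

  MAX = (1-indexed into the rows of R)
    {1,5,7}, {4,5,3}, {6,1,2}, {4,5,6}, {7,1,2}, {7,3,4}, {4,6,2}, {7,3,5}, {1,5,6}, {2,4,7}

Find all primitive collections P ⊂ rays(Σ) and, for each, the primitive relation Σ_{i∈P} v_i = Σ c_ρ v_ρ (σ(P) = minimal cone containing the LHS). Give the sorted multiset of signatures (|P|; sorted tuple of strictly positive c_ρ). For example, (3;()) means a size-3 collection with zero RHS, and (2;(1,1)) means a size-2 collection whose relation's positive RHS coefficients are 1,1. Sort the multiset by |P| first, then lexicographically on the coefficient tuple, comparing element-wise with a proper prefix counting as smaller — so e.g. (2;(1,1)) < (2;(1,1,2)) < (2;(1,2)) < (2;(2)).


The 7 primitive collections of Σ (r=7, n=3):

  {1,4}:  v_{1} + v_{4} = 0 — sig = (2;())
  {2,5}:  v_{2} + v_{5} = 0 — sig = (2;())
  {3,6}:  v_{3} + v_{6} = v_{5} — sig = (2;(1))
  {6,7}:  v_{6} + v_{7} = v_{1} — sig = (2;(1))
  {1,3}:  v_{1} + v_{3} = v_{5} + v_{7} — sig = (2;(1,1))
  {2,3}:  v_{2} + v_{3} = v_{4} + v_{7} — sig = (2;(1,1))
  {4,5,7}:  v_{4} + v_{5} + v_{7} = v_{3} — sig = (3;(1))

Hence PRS(X_Σ) =
    (2;())
    (2;())
    (2;(1))
    (2;(1))
    (2;(1,1))
    (2;(1,1))
    (3;(1))


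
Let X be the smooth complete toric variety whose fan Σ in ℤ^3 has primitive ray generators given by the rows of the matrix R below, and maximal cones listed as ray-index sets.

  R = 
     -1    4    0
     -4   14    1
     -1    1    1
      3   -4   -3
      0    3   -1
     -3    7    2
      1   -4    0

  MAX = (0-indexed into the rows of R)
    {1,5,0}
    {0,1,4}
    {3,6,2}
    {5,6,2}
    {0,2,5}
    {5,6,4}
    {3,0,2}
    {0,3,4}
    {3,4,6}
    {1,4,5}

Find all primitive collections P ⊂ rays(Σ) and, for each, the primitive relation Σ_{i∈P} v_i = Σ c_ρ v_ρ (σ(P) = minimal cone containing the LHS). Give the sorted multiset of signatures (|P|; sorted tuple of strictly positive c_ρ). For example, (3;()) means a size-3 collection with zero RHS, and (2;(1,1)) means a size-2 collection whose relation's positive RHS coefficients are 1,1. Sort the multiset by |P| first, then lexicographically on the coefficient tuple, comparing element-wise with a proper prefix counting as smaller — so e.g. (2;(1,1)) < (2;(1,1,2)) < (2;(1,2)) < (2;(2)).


|primitive collections| = 7. Relations:

  P = {0,6}:  v_{0} + v_{6} = 0  ⟹  sig = (2;())
  P = {2,4}:  v_{2} + v_{4} = v_{0}  ⟹  sig = (2;(1))
  P = {3,5}:  v_{3} + v_{5} = v_{4}  ⟹  sig = (2;(1))
  P = {1,6}:  v_{1} + v_{6} = v_{4} + v_{5}  ⟹  sig = (2;(1,1))
  P = {1,2}:  v_{1} + v_{2} = 2·v_{0} + v_{5}  ⟹  sig = (2;(1,2))
  P = {1,3}:  v_{1} + v_{3} = v_{0} + 2·v_{4}  ⟹  sig = (2;(1,2))
  P = {0,4,5}:  v_{0} + v_{4} + v_{5} = v_{1}  ⟹  sig = (3;(1))

Hence PRS(X_Σ) =
{ (2;()),  (2;(1)) ×2,  (2;(1,1)),  (2;(1,2)) ×2,  (3;(1)) }


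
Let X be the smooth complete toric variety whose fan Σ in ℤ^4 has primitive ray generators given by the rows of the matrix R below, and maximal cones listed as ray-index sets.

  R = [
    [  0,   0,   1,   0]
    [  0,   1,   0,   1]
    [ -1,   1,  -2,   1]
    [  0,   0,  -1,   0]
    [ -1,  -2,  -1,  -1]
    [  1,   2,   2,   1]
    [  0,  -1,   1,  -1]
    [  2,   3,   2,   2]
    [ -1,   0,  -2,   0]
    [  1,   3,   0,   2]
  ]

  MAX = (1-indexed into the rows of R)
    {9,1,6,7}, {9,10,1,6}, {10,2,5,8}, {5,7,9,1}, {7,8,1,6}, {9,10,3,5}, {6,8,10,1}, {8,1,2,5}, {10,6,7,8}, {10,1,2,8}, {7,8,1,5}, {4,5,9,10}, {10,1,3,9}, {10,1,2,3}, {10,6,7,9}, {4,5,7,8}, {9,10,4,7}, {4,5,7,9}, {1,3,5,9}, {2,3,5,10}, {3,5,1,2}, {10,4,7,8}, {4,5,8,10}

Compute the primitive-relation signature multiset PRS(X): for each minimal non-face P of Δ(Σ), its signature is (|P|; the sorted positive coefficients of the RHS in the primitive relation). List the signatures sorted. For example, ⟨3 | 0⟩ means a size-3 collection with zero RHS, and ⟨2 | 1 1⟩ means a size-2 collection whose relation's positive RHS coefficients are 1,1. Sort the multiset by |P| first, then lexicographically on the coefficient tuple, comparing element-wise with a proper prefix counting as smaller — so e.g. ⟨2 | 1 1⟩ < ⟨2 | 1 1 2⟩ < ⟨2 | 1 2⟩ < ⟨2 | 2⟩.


15 minimal non-faces of Δ(Σ) (on 10 rays):

  P={1,4}:  v_{1} + v_{4} = 0  so sig = ⟨2 | 0⟩
  P={2,7}:  v_{2} + v_{7} = v_{1}  so sig = ⟨2 | 1⟩
  P={2,9}:  v_{2} + v_{9} = v_{3}  so sig = ⟨2 | 1⟩
  P={5,6}:  v_{5} + v_{6} = v_{1}  so sig = ⟨2 | 1⟩
  P={8,9}:  v_{8} + v_{9} = v_{10}  so sig = ⟨2 | 1⟩
  P={2,4}:  v_{2} + v_{4} = v_{5} + v_{10}  so sig = ⟨2 | 1 1⟩
  P={3,7}:  v_{3} + v_{7} = v_{1} + v_{9}  so sig = ⟨2 | 1 1⟩
  P={3,8}:  v_{3} + v_{8} = v_{2} + v_{10}  so sig = ⟨2 | 1 1⟩
  P={4,6}:  v_{4} + v_{6} = v_{7} + v_{10}  so sig = ⟨2 | 1 1⟩
  P={3,4}:  v_{3} + v_{4} = v_{5} + v_{9} + v_{10}  so sig = ⟨2 | 1 1 1⟩
  P={3,6}:  v_{3} + v_{6} = 2·v_{1} + v_{9} + v_{10}  so sig = ⟨2 | 1 1 2⟩
  P={2,6}:  v_{2} + v_{6} = 2·v_{1} + v_{10}  so sig = ⟨2 | 1 2⟩
  P={5,7,10}:  v_{5} + v_{7} + v_{10} = 0  so sig = ⟨3 | 0⟩
  P={1,5,10}:  v_{1} + v_{5} + v_{10} = v_{2}  so sig = ⟨3 | 1⟩
  P={1,7,10}:  v_{1} + v_{7} + v_{10} = v_{6}  so sig = ⟨3 | 1⟩

Sorted signature multiset PRS(X):
[⟨2 | 0⟩, ⟨2 | 1⟩, ⟨2 | 1⟩, ⟨2 | 1⟩, ⟨2 | 1⟩, ⟨2 | 1 1⟩, ⟨2 | 1 1⟩, ⟨2 | 1 1⟩, ⟨2 | 1 1⟩, ⟨2 | 1 1 1⟩, ⟨2 | 1 1 2⟩, ⟨2 | 1 2⟩, ⟨3 | 0⟩, ⟨3 | 1⟩, ⟨3 | 1⟩]


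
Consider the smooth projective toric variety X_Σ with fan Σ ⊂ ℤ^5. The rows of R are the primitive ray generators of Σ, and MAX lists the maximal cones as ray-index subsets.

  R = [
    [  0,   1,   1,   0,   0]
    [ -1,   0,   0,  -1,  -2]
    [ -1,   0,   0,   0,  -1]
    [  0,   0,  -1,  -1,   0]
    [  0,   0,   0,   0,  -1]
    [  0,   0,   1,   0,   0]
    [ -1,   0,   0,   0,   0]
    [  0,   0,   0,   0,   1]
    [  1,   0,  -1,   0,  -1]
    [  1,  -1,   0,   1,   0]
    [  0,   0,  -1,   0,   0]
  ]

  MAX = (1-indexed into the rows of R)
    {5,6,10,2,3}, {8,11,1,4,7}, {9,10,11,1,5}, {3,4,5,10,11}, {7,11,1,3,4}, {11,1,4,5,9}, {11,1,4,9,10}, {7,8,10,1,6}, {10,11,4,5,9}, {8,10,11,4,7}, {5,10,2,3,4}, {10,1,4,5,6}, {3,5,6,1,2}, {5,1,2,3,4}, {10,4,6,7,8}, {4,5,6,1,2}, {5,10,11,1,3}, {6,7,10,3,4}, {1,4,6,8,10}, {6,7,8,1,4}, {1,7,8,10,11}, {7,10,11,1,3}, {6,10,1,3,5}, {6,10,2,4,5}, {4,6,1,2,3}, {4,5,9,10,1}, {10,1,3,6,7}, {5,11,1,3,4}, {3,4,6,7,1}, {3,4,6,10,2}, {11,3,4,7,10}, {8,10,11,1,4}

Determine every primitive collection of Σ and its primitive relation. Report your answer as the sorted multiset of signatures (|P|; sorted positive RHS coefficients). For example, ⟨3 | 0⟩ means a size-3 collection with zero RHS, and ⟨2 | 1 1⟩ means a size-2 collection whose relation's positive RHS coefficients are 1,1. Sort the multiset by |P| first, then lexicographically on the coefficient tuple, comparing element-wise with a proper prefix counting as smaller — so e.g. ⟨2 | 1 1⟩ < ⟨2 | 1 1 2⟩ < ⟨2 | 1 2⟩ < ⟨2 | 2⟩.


|primitive collections| = 17. Relations:

  P = {5,8}:  v_{5} + v_{8} = 0  so sig = ⟨2 | 0⟩
  P = {6,11}:  v_{6} + v_{11} = 0  so sig = ⟨2 | 0⟩
  P = {3,8}:  v_{3} + v_{8} = v_{7}  so sig = ⟨2 | 1⟩
  P = {5,7}:  v_{5} + v_{7} = v_{3}  so sig = ⟨2 | 1⟩
  P = {7,9}:  v_{7} + v_{9} = v_{5} + v_{11}  so sig = ⟨2 | 1 1⟩
  P = {2,8}:  v_{2} + v_{8} = v_{3} + v_{4} + v_{6}  so sig = ⟨2 | 1 1 1⟩
  P = {2,11}:  v_{2} + v_{11} = v_{3} + v_{4} + v_{5}  so sig = ⟨2 | 1 1 1⟩
  P = {6,9}:  v_{6} + v_{9} = v_{1} + v_{4} + v_{5} + v_{10}  so sig = ⟨2 | 1 1 1 1⟩
  P = {8,9}:  v_{8} + v_{9} = v_{1} + v_{4} + v_{10} + v_{11}  so sig = ⟨2 | 1 1 1 1⟩
  P = {2,7}:  v_{2} + v_{7} = 2·v_{3} + v_{4} + v_{6}  so sig = ⟨2 | 1 1 2⟩
  P = {3,9}:  v_{3} + v_{9} = 2·v_{5} + v_{11}  so sig = ⟨2 | 1 2⟩
  P = {2,9}:  v_{2} + v_{9} = v_{4} + 3·v_{5}  so sig = ⟨2 | 1 3⟩
  P = {1,2,10}:  v_{1} + v_{2} + v_{10} = 2·v_{5} + v_{6}  so sig = ⟨3 | 1 2⟩
  P = {1,4,7,10}:  v_{1} + v_{4} + v_{7} + v_{10} = 0  so sig = ⟨4 | 0⟩
  P = {1,3,4,10}:  v_{1} + v_{3} + v_{4} + v_{10} = v_{5}  so sig = ⟨4 | 1⟩
  P = {3,4,5,6}:  v_{3} + v_{4} + v_{5} + v_{6} = v_{2}  so sig = ⟨4 | 1⟩
  P = {1,4,5,10,11}:  v_{1} + v_{4} + v_{5} + v_{10} + v_{11} = v_{9}  so sig = ⟨5 | 1⟩

so the primitive-relation signature multiset is
    |P|=2: 12 collections, coeffs (), (), (1), (1), (1,1), (1,1,1), (1,1,1), (1,1,1,1), (1,1,1,1), (1,1,2), (1,2), (1,3)
    |P|=3: 1 collection, coeffs (1,2)
    |P|=4: 3 collections, coeffs (), (1), (1)
    |P|=5: 1 collection, coeffs (1)


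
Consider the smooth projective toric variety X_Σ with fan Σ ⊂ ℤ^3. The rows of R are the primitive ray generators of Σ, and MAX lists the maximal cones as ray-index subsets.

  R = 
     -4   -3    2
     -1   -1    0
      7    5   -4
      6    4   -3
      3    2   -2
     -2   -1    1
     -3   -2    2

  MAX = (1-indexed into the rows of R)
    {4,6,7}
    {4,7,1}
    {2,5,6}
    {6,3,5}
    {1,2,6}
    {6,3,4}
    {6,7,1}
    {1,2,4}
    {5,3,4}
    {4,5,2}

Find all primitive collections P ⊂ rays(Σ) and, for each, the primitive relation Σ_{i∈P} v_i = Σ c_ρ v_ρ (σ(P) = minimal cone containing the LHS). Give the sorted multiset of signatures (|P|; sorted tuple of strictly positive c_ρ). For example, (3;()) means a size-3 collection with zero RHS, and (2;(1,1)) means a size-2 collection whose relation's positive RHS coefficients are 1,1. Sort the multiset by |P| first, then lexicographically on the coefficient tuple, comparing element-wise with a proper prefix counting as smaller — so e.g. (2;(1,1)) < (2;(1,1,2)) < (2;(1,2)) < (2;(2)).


Minimal non-faces — 9 found among 7 rays, 10 max cones:

  • {5,7}:  v_{5} + v_{7} = 0  ⇒ sig = (2;())
  • {1,3}:  v_{1} + v_{3} = v_{5}  ⇒ sig = (2;(1))
  • {1,5}:  v_{1} + v_{5} = v_{2}  ⇒ sig = (2;(1))
  • {2,7}:  v_{2} + v_{7} = v_{1}  ⇒ sig = (2;(1))
  • {3,7}:  v_{3} + v_{7} = v_{4} + v_{6}  ⇒ sig = (2;(1,1))
  • {2,3}:  v_{2} + v_{3} = 2·v_{5}  ⇒ sig = (2;(2))
  • {1,4,6}:  v_{1} + v_{4} + v_{6} = 0  ⇒ sig = (3;())
  • {2,4,6}:  v_{2} + v_{4} + v_{6} = v_{5}  ⇒ sig = (3;(1))
  • {4,5,6}:  v_{4} + v_{5} + v_{6} = v_{3}  ⇒ sig = (3;(1))

Sorted signature multiset PRS(X):
    |P|=2: 6 collections, coeffs (), (1), (1), (1), (1,1), (2)
    |P|=3: 3 collections, coeffs (), (1), (1)


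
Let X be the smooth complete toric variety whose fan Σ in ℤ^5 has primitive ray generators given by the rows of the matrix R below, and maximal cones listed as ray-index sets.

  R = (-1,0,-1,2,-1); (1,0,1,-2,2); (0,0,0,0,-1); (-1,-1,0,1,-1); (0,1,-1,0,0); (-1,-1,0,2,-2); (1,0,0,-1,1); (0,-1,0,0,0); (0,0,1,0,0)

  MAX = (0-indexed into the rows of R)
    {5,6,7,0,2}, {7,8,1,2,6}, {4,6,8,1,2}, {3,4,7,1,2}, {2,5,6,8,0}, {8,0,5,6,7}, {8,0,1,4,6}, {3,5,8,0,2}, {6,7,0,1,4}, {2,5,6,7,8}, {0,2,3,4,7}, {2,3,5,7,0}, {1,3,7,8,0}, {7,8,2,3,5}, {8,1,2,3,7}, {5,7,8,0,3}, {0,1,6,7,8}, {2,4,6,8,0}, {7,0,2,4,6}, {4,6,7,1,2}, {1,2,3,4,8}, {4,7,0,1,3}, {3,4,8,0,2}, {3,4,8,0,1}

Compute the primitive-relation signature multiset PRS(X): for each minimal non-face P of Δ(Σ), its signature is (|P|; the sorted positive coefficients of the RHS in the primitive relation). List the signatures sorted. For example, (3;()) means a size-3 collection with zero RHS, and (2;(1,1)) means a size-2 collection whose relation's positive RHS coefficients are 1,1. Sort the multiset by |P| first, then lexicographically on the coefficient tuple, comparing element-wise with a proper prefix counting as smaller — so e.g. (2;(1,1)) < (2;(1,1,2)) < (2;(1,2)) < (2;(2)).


|primitive collections| = 6. Relations:

  • {3,6}:  v_{3} + v_{6} = v_{7}  ⇒ sig = (2;(1))
  • {1,5}:  v_{1} + v_{5} = v_{7} + v_{8}  ⇒ sig = (2;(1,1))
  • {4,5}:  v_{4} + v_{5} = v_{0} + v_{2}  ⇒ sig = (2;(1,1))
  • {0,1,2}:  v_{0} + v_{1} + v_{2} = 0  ⇒ sig = (3;())
  • {4,7,8}:  v_{4} + v_{7} + v_{8} = 0  ⇒ sig = (3;())
  • {0,2,7,8}:  v_{0} + v_{2} + v_{7} + v_{8} = v_{5}  ⇒ sig = (4;(1))

Signatures (|P|; sorted positive RHS coefficients), sorted:
    (2;(1))
    (2;(1,1))
    (2;(1,1))
    (3;())
    (3;())
    (4;(1))


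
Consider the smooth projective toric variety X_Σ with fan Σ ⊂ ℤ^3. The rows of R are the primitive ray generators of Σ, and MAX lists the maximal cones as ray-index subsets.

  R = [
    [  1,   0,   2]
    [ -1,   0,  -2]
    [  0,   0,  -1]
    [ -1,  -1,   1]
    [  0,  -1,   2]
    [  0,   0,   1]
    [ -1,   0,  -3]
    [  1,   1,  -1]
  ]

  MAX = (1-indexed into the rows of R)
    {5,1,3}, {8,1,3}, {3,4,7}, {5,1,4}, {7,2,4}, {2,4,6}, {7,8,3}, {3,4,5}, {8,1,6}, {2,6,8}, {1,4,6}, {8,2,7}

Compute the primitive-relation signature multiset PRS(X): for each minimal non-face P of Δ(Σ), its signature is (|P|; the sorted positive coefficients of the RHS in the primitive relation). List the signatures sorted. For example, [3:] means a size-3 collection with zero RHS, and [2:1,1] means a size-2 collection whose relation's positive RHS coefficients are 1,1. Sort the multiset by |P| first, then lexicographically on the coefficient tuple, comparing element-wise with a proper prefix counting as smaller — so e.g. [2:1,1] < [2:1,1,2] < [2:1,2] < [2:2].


The 11 primitive collections of Σ (r=8, n=3):

  {1,2}:  v_{1} + v_{2} = 0  so sig = [2:]
  {3,6}:  v_{3} + v_{6} = 0  so sig = [2:]
  {4,8}:  v_{4} + v_{8} = 0  so sig = [2:]
  {1,7}:  v_{1} + v_{7} = v_{3}  so sig = [2:1]
  {2,3}:  v_{2} + v_{3} = v_{7}  so sig = [2:1]
  {6,7}:  v_{6} + v_{7} = v_{2}  so sig = [2:1]
  {2,5}:  v_{2} + v_{5} = v_{3} + v_{4}  so sig = [2:1,1]
  {5,6}:  v_{5} + v_{6} = v_{1} + v_{4}  so sig = [2:1,1]
  {5,8}:  v_{5} + v_{8} = v_{1} + v_{3}  so sig = [2:1,1]
  {5,7}:  v_{5} + v_{7} = 2·v_{3} + v_{4}  so sig = [2:1,2]
  {1,3,4}:  v_{1} + v_{3} + v_{4} = v_{5}  so sig = [3:1]

so the primitive-relation signature multiset is
{ [2:] ×3,  [2:1] ×3,  [2:1,1] ×3,  [2:1,2],  [3:1] }


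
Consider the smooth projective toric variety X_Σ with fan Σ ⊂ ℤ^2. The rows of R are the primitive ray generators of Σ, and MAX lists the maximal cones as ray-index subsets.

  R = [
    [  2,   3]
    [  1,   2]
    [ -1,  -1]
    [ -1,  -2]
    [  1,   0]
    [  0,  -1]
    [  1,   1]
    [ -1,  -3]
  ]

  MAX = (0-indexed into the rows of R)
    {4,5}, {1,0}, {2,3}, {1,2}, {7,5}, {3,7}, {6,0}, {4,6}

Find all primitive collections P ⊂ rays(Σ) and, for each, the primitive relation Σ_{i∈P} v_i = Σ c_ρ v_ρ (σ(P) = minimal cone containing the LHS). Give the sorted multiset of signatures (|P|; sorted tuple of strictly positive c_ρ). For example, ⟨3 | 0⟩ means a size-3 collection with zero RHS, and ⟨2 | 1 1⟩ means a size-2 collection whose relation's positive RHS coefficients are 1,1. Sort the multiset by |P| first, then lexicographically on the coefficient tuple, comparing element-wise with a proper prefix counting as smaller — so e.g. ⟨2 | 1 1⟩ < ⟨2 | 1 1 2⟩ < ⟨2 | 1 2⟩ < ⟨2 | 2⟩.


20 collections generate NE(X_Σ); each relation:

  • {1,3}:  v_{1} + v_{3} = 0  →  sig = ⟨2 | 0⟩
  • {2,6}:  v_{2} + v_{6} = 0  →  sig = ⟨2 | 0⟩
  • {0,2}:  v_{0} + v_{2} = v_{1}  →  sig = ⟨2 | 1⟩
  • {0,3}:  v_{0} + v_{3} = v_{6}  →  sig = ⟨2 | 1⟩
  • {0,7}:  v_{0} + v_{7} = v_{4}  →  sig = ⟨2 | 1⟩
  • {1,5}:  v_{1} + v_{5} = v_{6}  →  sig = ⟨2 | 1⟩
  • {1,6}:  v_{1} + v_{6} = v_{0}  →  sig = ⟨2 | 1⟩
  • {1,7}:  v_{1} + v_{7} = v_{5}  →  sig = ⟨2 | 1⟩
  • {2,4}:  v_{2} + v_{4} = v_{5}  →  sig = ⟨2 | 1⟩
  • {2,5}:  v_{2} + v_{5} = v_{3}  →  sig = ⟨2 | 1⟩
  • {3,5}:  v_{3} + v_{5} = v_{7}  →  sig = ⟨2 | 1⟩
  • {3,6}:  v_{3} + v_{6} = v_{5}  →  sig = ⟨2 | 1⟩
  • {5,6}:  v_{5} + v_{6} = v_{4}  →  sig = ⟨2 | 1⟩
  • {0,5}:  v_{0} + v_{5} = 2·v_{6}  →  sig = ⟨2 | 2⟩
  • {1,4}:  v_{1} + v_{4} = 2·v_{6}  →  sig = ⟨2 | 2⟩
  • {2,7}:  v_{2} + v_{7} = 2·v_{3}  →  sig = ⟨2 | 2⟩
  • {3,4}:  v_{3} + v_{4} = 2·v_{5}  →  sig = ⟨2 | 2⟩
  • {6,7}:  v_{6} + v_{7} = 2·v_{5}  →  sig = ⟨2 | 2⟩
  • {0,4}:  v_{0} + v_{4} = 3·v_{6}  →  sig = ⟨2 | 3⟩
  • {4,7}:  v_{4} + v_{7} = 3·v_{5}  →  sig = ⟨2 | 3⟩

so the primitive-relation signature multiset is
    |P|=2: 20 collections, coeffs (), (), (1), (1), (1), (1), (1), (1), (1), (1), (1), (1), (1), (2), (2), (2), (2), (2), (3), (3)


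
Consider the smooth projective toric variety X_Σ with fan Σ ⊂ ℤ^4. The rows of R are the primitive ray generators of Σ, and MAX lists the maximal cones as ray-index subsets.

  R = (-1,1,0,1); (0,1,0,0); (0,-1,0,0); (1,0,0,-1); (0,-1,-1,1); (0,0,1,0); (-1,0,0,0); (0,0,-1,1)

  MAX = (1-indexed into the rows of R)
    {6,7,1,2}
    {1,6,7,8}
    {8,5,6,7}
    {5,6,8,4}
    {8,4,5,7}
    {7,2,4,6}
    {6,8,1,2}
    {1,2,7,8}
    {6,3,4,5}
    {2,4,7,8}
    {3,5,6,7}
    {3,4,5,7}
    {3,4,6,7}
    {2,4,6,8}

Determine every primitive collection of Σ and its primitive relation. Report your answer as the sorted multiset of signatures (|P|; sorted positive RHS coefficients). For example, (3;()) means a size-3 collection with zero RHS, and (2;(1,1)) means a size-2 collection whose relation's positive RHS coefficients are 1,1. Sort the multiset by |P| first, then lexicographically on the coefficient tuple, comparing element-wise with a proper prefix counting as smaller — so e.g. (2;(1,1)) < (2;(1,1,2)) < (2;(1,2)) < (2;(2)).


Minimal non-faces — 9 found among 8 rays, 14 max cones:

  P={2,3}:  v_{2} + v_{3} = 0  ⟹  sig = (2;())
  P={1,4}:  v_{1} + v_{4} = v_{2}  ⟹  sig = (2;(1))
  P={2,5}:  v_{2} + v_{5} = v_{8}  ⟹  sig = (2;(1))
  P={3,8}:  v_{3} + v_{8} = v_{5}  ⟹  sig = (2;(1))
  P={1,3}:  v_{1} + v_{3} = v_{6} + v_{7} + v_{8}  ⟹  sig = (2;(1,1,1))
  P={1,5}:  v_{1} + v_{5} = v_{6} + v_{7} + 2·v_{8}  ⟹  sig = (2;(1,1,2))
  P={4,6,7,8}:  v_{4} + v_{6} + v_{7} + v_{8} = 0  ⟹  sig = (4;())
  P={2,6,7,8}:  v_{2} + v_{6} + v_{7} + v_{8} = v_{1}  ⟹  sig = (4;(1))
  P={4,5,6,7}:  v_{4} + v_{5} + v_{6} + v_{7} = v_{3}  ⟹  sig = (4;(1))

Signatures (|P|; sorted positive RHS coefficients), sorted:
[(2;()), (2;(1)), (2;(1)), (2;(1)), (2;(1,1,1)), (2;(1,1,2)), (4;()), (4;(1)), (4;(1))]


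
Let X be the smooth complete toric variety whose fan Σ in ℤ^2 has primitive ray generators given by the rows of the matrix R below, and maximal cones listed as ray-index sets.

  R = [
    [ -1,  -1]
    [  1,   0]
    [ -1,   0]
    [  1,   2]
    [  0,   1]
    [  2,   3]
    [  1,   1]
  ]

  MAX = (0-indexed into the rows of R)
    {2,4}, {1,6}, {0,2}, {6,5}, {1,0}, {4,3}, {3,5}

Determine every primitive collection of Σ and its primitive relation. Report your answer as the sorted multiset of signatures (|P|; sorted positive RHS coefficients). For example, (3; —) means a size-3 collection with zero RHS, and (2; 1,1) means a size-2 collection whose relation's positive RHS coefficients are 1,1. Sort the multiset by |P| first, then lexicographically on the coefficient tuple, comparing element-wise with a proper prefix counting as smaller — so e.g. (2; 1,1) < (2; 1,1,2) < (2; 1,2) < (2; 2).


Minimal non-faces — 14 found among 7 rays, 7 max cones:

  P={0,6}:  v_{0} + v_{6} = 0 — sig = (2; —)
  P={1,2}:  v_{1} + v_{2} = 0 — sig = (2; —)
  P={0,3}:  v_{0} + v_{3} = v_{4} — sig = (2; 1)
  P={0,4}:  v_{0} + v_{4} = v_{2} — sig = (2; 1)
  P={0,5}:  v_{0} + v_{5} = v_{3} — sig = (2; 1)
  P={1,4}:  v_{1} + v_{4} = v_{6} — sig = (2; 1)
  P={2,6}:  v_{2} + v_{6} = v_{4} — sig = (2; 1)
  P={3,6}:  v_{3} + v_{6} = v_{5} — sig = (2; 1)
  P={4,6}:  v_{4} + v_{6} = v_{3} — sig = (2; 1)
  P={2,5}:  v_{2} + v_{5} = v_{3} + v_{4} — sig = (2; 1,1)
  P={1,3}:  v_{1} + v_{3} = 2·v_{6} — sig = (2; 2)
  P={2,3}:  v_{2} + v_{3} = 2·v_{4} — sig = (2; 2)
  P={4,5}:  v_{4} + v_{5} = 2·v_{3} — sig = (2; 2)
  P={1,5}:  v_{1} + v_{5} = 3·v_{6} — sig = (2; 3)

so the primitive-relation signature multiset is
    |P|=2: 14 collections, coeffs (), (), (1), (1), (1), (1), (1), (1), (1), (1,1), (2), (2), (2), (3)


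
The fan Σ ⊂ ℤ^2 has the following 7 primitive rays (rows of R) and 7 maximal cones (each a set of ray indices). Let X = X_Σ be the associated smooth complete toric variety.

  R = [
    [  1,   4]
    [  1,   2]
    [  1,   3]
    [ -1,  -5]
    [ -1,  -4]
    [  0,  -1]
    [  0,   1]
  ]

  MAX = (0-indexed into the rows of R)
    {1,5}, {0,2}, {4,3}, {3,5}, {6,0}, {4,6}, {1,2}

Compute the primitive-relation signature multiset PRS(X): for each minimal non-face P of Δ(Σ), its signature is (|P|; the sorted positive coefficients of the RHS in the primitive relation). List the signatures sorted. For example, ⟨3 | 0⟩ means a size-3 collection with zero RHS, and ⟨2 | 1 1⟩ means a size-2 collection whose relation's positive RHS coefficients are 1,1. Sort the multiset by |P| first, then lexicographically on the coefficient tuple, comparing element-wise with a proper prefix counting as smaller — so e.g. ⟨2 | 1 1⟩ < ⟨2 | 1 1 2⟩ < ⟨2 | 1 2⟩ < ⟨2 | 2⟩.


14 minimal non-faces of Δ(Σ) (on 7 rays):

  P = {0,4}:  v_{0} + v_{4} = 0  ⟹  sig = ⟨2 | 0⟩
  P = {5,6}:  v_{5} + v_{6} = 0  ⟹  sig = ⟨2 | 0⟩
  P = {0,3}:  v_{0} + v_{3} = v_{5}  ⟹  sig = ⟨2 | 1⟩
  P = {0,5}:  v_{0} + v_{5} = v_{2}  ⟹  sig = ⟨2 | 1⟩
  P = {1,6}:  v_{1} + v_{6} = v_{2}  ⟹  sig = ⟨2 | 1⟩
  P = {2,4}:  v_{2} + v_{4} = v_{5}  ⟹  sig = ⟨2 | 1⟩
  P = {2,5}:  v_{2} + v_{5} = v_{1}  ⟹  sig = ⟨2 | 1⟩
  P = {2,6}:  v_{2} + v_{6} = v_{0}  ⟹  sig = ⟨2 | 1⟩
  P = {3,6}:  v_{3} + v_{6} = v_{4}  ⟹  sig = ⟨2 | 1⟩
  P = {4,5}:  v_{4} + v_{5} = v_{3}  ⟹  sig = ⟨2 | 1⟩
  P = {0,1}:  v_{0} + v_{1} = 2·v_{2}  ⟹  sig = ⟨2 | 2⟩
  P = {1,4}:  v_{1} + v_{4} = 2·v_{5}  ⟹  sig = ⟨2 | 2⟩
  P = {2,3}:  v_{2} + v_{3} = 2·v_{5}  ⟹  sig = ⟨2 | 2⟩
  P = {1,3}:  v_{1} + v_{3} = 3·v_{5}  ⟹  sig = ⟨2 | 3⟩

Sorted signature multiset PRS(X):
    |P|=2: 14 collections, coeffs (), (), (1), (1), (1), (1), (1), (1), (1), (1), (2), (2), (2), (3)


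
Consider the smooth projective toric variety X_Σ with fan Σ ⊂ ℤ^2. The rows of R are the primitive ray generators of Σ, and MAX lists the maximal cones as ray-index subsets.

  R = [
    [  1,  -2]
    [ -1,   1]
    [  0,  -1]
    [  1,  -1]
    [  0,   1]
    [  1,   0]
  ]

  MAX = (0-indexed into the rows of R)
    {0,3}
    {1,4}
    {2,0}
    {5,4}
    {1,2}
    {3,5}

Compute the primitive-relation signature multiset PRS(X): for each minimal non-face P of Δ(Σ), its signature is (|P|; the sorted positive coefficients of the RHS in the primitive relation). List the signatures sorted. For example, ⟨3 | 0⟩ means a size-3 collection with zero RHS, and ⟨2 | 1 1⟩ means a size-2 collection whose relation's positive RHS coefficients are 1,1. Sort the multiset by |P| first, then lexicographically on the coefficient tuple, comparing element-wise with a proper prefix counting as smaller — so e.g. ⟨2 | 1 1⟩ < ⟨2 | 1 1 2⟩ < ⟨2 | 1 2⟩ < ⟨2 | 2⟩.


Minimal non-faces — 9 found among 6 rays, 6 max cones:

  • {1,3}:  v_{1} + v_{3} = 0  ⟹  sig = ⟨2 | 0⟩
  • {2,4}:  v_{2} + v_{4} = 0  ⟹  sig = ⟨2 | 0⟩
  • {0,1}:  v_{0} + v_{1} = v_{2}  ⟹  sig = ⟨2 | 1⟩
  • {0,4}:  v_{0} + v_{4} = v_{3}  ⟹  sig = ⟨2 | 1⟩
  • {1,5}:  v_{1} + v_{5} = v_{4}  ⟹  sig = ⟨2 | 1⟩
  • {2,3}:  v_{2} + v_{3} = v_{0}  ⟹  sig = ⟨2 | 1⟩
  • {2,5}:  v_{2} + v_{5} = v_{3}  ⟹  sig = ⟨2 | 1⟩
  • {3,4}:  v_{3} + v_{4} = v_{5}  ⟹  sig = ⟨2 | 1⟩
  • {0,5}:  v_{0} + v_{5} = 2·v_{3}  ⟹  sig = ⟨2 | 2⟩

Hence PRS(X_Σ) =
    |P|=2: 9 collections, coeffs (), (), (1), (1), (1), (1), (1), (1), (2)


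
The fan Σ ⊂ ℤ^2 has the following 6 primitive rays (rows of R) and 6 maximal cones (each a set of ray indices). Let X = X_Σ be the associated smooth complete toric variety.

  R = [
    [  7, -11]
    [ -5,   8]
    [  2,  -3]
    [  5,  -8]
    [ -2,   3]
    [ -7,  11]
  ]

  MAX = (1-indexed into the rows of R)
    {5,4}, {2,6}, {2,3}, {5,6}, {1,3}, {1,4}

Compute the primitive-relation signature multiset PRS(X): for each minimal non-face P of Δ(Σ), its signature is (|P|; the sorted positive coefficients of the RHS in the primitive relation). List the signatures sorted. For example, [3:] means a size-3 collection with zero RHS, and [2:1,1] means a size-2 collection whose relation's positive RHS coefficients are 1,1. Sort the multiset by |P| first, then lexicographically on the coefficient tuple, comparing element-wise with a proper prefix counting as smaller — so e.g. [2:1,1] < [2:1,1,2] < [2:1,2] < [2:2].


Minimal non-faces — 9 found among 6 rays, 6 max cones:

  P = {1,6}:  v_{1} + v_{6} = 0 ; sig = [2:]
  P = {2,4}:  v_{2} + v_{4} = 0 ; sig = [2:]
  P = {3,5}:  v_{3} + v_{5} = 0 ; sig = [2:]
  P = {1,2}:  v_{1} + v_{2} = v_{3} ; sig = [2:1]
  P = {1,5}:  v_{1} + v_{5} = v_{4} ; sig = [2:1]
  P = {2,5}:  v_{2} + v_{5} = v_{6} ; sig = [2:1]
  P = {3,4}:  v_{3} + v_{4} = v_{1} ; sig = [2:1]
  P = {3,6}:  v_{3} + v_{6} = v_{2} ; sig = [2:1]
  P = {4,6}:  v_{4} + v_{6} = v_{5} ; sig = [2:1]

Hence PRS(X_Σ) =
{ [2:] ×3,  [2:1] ×6 }


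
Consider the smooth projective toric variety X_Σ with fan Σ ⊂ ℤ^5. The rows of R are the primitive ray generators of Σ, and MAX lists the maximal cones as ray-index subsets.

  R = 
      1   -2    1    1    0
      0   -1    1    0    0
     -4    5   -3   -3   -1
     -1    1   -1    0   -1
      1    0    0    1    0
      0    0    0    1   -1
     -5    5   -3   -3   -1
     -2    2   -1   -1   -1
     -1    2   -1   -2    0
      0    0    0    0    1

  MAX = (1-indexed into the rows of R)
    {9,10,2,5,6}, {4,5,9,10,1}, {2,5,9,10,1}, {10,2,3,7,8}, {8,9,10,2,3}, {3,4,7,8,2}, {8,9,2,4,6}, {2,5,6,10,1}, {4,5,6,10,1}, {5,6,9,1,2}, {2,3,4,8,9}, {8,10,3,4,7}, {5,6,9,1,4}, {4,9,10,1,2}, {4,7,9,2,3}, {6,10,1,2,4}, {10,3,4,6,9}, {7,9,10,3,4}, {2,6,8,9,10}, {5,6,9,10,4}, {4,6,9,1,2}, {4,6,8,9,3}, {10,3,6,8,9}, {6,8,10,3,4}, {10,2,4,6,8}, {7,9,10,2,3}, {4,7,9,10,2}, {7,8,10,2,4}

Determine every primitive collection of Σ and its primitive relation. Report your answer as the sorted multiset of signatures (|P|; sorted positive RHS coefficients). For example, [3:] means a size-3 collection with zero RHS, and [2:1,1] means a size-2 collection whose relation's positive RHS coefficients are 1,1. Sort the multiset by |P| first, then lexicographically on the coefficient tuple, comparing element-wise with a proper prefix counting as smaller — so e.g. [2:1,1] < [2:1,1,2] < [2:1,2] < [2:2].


Σ has 14 primitive collections:

  {1,8}:  v_{1} + v_{8} = v_{2} + v_{4}  ⇒ sig = [2:1,1]
  {5,7}:  v_{5} + v_{7} = v_{3} + v_{6} + v_{10}  ⇒ sig = [2:1,1,1]
  {1,3}:  v_{1} + v_{3} = v_{2} + 2·v_{4} + v_{9} + v_{10}  ⇒ sig = [2:1,1,1,2]
  {5,8}:  v_{5} + v_{8} = 2·v_{6} + v_{9} + v_{10}  ⇒ sig = [2:1,1,2]
  {6,7}:  v_{6} + v_{7} = v_{4} + 2·v_{8} + v_{10}  ⇒ sig = [2:1,1,2]
  {3,5}:  v_{3} + v_{5} = v_{4} + 2·v_{6} + 2·v_{9} + 2·v_{10}  ⇒ sig = [2:1,2,2,2]
  {1,7}:  v_{1} + v_{7} = 2·v_{2} + 3·v_{4} + v_{9} + 2·v_{10}  ⇒ sig = [2:1,2,2,3]
  {2,4,5}:  v_{2} + v_{4} + v_{5} = v_{6}  ⇒ sig = [3:1]
  {7,8,9}:  v_{7} + v_{8} + v_{9} = v_{2} + 2·v_{3}  ⇒ sig = [3:1,2]
  {2,3,6}:  v_{2} + v_{3} + v_{6} = 2·v_{8}  ⇒ sig = [3:2]
  {1,6,9,10}:  v_{1} + v_{6} + v_{9} + v_{10} = 0  ⇒ sig = [4:]
  {2,3,4,10}:  v_{2} + v_{3} + v_{4} + v_{10} = v_{7}  ⇒ sig = [4:1]
  {4,8,9,10}:  v_{4} + v_{8} + v_{9} + v_{10} = v_{3}  ⇒ sig = [4:1]
  {2,4,6,9,10}:  v_{2} + v_{4} + v_{6} + v_{9} + v_{10} = v_{8}  ⇒ sig = [5:1]

Signatures (|P|; sorted positive RHS coefficients), sorted:
    |P|=2: 7 collections, coeffs (1,1), (1,1,1), (1,1,1,2), (1,1,2), (1,1,2), (1,2,2,2), (1,2,2,3)
    |P|=3: 3 collections, coeffs (1), (1,2), (2)
    |P|=4: 3 collections, coeffs (), (1), (1)
    |P|=5: 1 collection, coeffs (1)


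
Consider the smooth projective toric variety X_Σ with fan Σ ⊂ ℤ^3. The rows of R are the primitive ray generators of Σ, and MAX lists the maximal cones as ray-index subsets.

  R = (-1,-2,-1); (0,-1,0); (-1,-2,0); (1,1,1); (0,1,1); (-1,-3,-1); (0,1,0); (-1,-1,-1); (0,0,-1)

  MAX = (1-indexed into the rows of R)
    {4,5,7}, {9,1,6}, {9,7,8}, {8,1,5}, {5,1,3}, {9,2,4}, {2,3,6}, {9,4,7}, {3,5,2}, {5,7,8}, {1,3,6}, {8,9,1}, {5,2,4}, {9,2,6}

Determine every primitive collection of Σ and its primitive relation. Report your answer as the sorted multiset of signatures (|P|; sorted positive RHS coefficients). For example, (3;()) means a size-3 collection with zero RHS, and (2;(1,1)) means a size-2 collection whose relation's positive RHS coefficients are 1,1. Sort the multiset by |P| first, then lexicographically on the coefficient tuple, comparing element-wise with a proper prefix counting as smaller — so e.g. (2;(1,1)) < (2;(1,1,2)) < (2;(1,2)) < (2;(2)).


Δ(Σ) — 9 vertices, 15 min non-faces:

  {2,7}:  v_{2} + v_{7} = 0  so sig = (2;())
  {4,8}:  v_{4} + v_{8} = 0  so sig = (2;())
  {1,2}:  v_{1} + v_{2} = v_{6}  so sig = (2;(1))
  {1,4}:  v_{1} + v_{4} = v_{2}  so sig = (2;(1))
  {1,7}:  v_{1} + v_{7} = v_{8}  so sig = (2;(1))
  {2,8}:  v_{2} + v_{8} = v_{1}  so sig = (2;(1))
  {3,9}:  v_{3} + v_{9} = v_{1}  so sig = (2;(1))
  {5,6}:  v_{5} + v_{6} = v_{3}  so sig = (2;(1))
  {5,9}:  v_{5} + v_{9} = v_{7}  so sig = (2;(1))
  {6,7}:  v_{6} + v_{7} = v_{1}  so sig = (2;(1))
  {3,7}:  v_{3} + v_{7} = v_{1} + v_{5}  so sig = (2;(1,1))
  {3,4}:  v_{3} + v_{4} = 2·v_{2} + v_{5}  so sig = (2;(1,2))
  {3,8}:  v_{3} + v_{8} = 2·v_{1} + v_{5}  so sig = (2;(1,2))
  {4,6}:  v_{4} + v_{6} = 2·v_{2}  so sig = (2;(2))
  {6,8}:  v_{6} + v_{8} = 2·v_{1}  so sig = (2;(2))

so the primitive-relation signature multiset is
{ (2;()) ×2,  (2;(1)) ×8,  (2;(1,1)),  (2;(1,2)) ×2,  (2;(2)) ×2 }


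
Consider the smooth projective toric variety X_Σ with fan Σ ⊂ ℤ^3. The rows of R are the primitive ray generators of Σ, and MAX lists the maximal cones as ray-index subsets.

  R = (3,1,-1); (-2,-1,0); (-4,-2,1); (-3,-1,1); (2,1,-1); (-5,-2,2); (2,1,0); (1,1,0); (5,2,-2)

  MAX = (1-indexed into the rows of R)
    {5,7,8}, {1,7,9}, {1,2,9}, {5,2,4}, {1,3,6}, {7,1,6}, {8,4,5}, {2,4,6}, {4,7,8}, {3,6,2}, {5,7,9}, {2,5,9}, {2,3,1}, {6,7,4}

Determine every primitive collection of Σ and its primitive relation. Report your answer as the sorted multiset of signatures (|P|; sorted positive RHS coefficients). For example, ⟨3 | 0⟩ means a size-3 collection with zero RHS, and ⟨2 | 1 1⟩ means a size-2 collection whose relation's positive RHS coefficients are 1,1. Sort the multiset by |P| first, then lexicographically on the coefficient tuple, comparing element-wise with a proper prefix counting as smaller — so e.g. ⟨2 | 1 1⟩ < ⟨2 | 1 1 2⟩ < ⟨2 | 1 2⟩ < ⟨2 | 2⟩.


Δ(Σ) — 9 vertices, 17 min non-faces:

  • {1,4}:  v_{1} + v_{4} = 0  so sig = ⟨2 | 0⟩
  • {2,7}:  v_{2} + v_{7} = 0  so sig = ⟨2 | 0⟩
  • {6,9}:  v_{6} + v_{9} = 0  so sig = ⟨2 | 0⟩
  • {1,5}:  v_{1} + v_{5} = v_{9}  so sig = ⟨2 | 1⟩
  • {3,5}:  v_{3} + v_{5} = v_{2}  so sig = ⟨2 | 1⟩
  • {3,8}:  v_{3} + v_{8} = v_{4}  so sig = ⟨2 | 1⟩
  • {4,9}:  v_{4} + v_{9} = v_{5}  so sig = ⟨2 | 1⟩
  • {5,6}:  v_{5} + v_{6} = v_{4}  so sig = ⟨2 | 1⟩
  • {1,8}:  v_{1} + v_{8} = v_{5} + v_{7}  so sig = ⟨2 | 1 1⟩
  • {2,8}:  v_{2} + v_{8} = v_{4} + v_{5}  so sig = ⟨2 | 1 1⟩
  • {3,4}:  v_{3} + v_{4} = v_{2} + v_{6}  so sig = ⟨2 | 1 1⟩
  • {3,7}:  v_{3} + v_{7} = v_{1} + v_{6}  so sig = ⟨2 | 1 1⟩
  • {3,9}:  v_{3} + v_{9} = v_{1} + v_{2}  so sig = ⟨2 | 1 1⟩
  • {6,8}:  v_{6} + v_{8} = 2·v_{4} + v_{7}  so sig = ⟨2 | 1 2⟩
  • {8,9}:  v_{8} + v_{9} = 2·v_{5} + v_{7}  so sig = ⟨2 | 1 2⟩
  • {1,2,6}:  v_{1} + v_{2} + v_{6} = v_{3}  so sig = ⟨3 | 1⟩
  • {4,5,7}:  v_{4} + v_{5} + v_{7} = v_{8}  so sig = ⟨3 | 1⟩

Sorted signature multiset PRS(X):
    ⟨2 | 0⟩
    ⟨2 | 0⟩
    ⟨2 | 0⟩
    ⟨2 | 1⟩
    ⟨2 | 1⟩
    ⟨2 | 1⟩
    ⟨2 | 1⟩
    ⟨2 | 1⟩
    ⟨2 | 1 1⟩
    ⟨2 | 1 1⟩
    ⟨2 | 1 1⟩
    ⟨2 | 1 1⟩
    ⟨2 | 1 1⟩
    ⟨2 | 1 2⟩
    ⟨2 | 1 2⟩
    ⟨3 | 1⟩
    ⟨3 | 1⟩


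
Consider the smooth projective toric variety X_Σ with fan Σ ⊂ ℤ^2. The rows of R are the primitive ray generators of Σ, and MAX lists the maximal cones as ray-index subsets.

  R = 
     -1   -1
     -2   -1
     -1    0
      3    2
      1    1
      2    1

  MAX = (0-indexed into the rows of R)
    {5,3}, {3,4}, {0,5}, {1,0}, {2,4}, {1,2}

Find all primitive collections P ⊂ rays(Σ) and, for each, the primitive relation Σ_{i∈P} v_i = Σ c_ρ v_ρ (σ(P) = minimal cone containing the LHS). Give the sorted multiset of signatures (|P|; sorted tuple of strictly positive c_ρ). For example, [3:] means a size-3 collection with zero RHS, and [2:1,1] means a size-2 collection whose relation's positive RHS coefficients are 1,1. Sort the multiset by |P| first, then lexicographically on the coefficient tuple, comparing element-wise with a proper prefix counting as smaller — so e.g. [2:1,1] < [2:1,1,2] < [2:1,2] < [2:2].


9 collections generate NE(X_Σ); each relation:

  P = {0,4}:  v_{0} + v_{4} = 0  ⇒ sig = [2:]
  P = {1,5}:  v_{1} + v_{5} = 0  ⇒ sig = [2:]
  P = {0,2}:  v_{0} + v_{2} = v_{1}  ⇒ sig = [2:1]
  P = {0,3}:  v_{0} + v_{3} = v_{5}  ⇒ sig = [2:1]
  P = {1,3}:  v_{1} + v_{3} = v_{4}  ⇒ sig = [2:1]
  P = {1,4}:  v_{1} + v_{4} = v_{2}  ⇒ sig = [2:1]
  P = {2,5}:  v_{2} + v_{5} = v_{4}  ⇒ sig = [2:1]
  P = {4,5}:  v_{4} + v_{5} = v_{3}  ⇒ sig = [2:1]
  P = {2,3}:  v_{2} + v_{3} = 2·v_{4}  ⇒ sig = [2:2]

so the primitive-relation signature multiset is
[[2:], [2:], [2:1], [2:1], [2:1], [2:1], [2:1], [2:1], [2:2]]


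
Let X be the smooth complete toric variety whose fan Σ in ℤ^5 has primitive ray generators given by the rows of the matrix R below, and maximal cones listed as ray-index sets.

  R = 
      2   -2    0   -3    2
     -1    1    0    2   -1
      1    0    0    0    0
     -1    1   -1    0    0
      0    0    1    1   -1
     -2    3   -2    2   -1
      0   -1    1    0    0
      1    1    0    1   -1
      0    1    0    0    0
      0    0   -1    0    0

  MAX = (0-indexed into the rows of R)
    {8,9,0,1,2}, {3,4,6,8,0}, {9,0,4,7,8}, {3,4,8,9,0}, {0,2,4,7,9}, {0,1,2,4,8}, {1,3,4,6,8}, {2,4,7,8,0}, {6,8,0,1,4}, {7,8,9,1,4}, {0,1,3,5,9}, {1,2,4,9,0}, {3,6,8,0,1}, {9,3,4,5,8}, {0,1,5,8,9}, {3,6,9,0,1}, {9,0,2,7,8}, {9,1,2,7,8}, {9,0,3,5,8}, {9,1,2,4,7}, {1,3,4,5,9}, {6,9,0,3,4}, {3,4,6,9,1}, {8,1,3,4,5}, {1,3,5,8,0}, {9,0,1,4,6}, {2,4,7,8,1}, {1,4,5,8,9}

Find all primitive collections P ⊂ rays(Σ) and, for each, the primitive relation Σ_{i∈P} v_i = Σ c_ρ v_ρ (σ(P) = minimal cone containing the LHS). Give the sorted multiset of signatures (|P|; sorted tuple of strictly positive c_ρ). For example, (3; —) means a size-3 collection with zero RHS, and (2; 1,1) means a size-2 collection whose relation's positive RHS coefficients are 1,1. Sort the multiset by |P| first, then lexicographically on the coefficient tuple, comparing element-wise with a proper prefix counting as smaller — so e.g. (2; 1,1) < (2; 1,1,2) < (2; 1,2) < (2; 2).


14 minimal non-faces of Δ(Σ) (on 10 rays):

  {2,3}:  v_{2} + v_{3} = v_{8} + v_{9}  →  sig = (2; 1,1)
  {5,6}:  v_{5} + v_{6} = v_{1} + v_{3}  →  sig = (2; 1,1)
  {6,7}:  v_{6} + v_{7} = v_{2} + v_{4}  →  sig = (2; 1,1)
  {2,6}:  v_{2} + v_{6} = v_{0} + v_{1} + v_{4}  →  sig = (2; 1,1,1)
  {5,7}:  v_{5} + v_{7} = v_{1} + v_{4} + 3·v_{8} + 3·v_{9}  →  sig = (2; 1,1,3,3)
  {2,5}:  v_{2} + v_{5} = v_{1} + 2·v_{8} + 2·v_{9}  →  sig = (2; 1,2,2)
  {3,7}:  v_{3} + v_{7} = v_{4} + 2·v_{8} + 2·v_{9}  →  sig = (2; 1,2,2)
  {6,8,9}:  v_{6} + v_{8} + v_{9} = 0  →  sig = (3; —)
  {0,4,5}:  v_{0} + v_{4} + v_{5} = v_{8} + v_{9}  →  sig = (3; 1,1)
  {0,1,7}:  v_{0} + v_{1} + v_{7} = 2·v_{2}  →  sig = (3; 2)
  {0,1,3,4}:  v_{0} + v_{1} + v_{3} + v_{4} = 0  →  sig = (4; —)
  {1,3,8,9}:  v_{1} + v_{3} + v_{8} + v_{9} = v_{5}  →  sig = (4; 1)
  {2,4,8,9}:  v_{2} + v_{4} + v_{8} + v_{9} = v_{7}  →  sig = (4; 1)
  {0,1,4,8,9}:  v_{0} + v_{1} + v_{4} + v_{8} + v_{9} = v_{2}  →  sig = (5; 1)

Sorted signature multiset PRS(X):
    |P|=2: 7 collections, coeffs (1,1), (1,1), (1,1), (1,1,1), (1,1,3,3), (1,2,2), (1,2,2)
    |P|=3: 3 collections, coeffs (), (1,1), (2)
    |P|=4: 3 collections, coeffs (), (1), (1)
    |P|=5: 1 collection, coeffs (1)


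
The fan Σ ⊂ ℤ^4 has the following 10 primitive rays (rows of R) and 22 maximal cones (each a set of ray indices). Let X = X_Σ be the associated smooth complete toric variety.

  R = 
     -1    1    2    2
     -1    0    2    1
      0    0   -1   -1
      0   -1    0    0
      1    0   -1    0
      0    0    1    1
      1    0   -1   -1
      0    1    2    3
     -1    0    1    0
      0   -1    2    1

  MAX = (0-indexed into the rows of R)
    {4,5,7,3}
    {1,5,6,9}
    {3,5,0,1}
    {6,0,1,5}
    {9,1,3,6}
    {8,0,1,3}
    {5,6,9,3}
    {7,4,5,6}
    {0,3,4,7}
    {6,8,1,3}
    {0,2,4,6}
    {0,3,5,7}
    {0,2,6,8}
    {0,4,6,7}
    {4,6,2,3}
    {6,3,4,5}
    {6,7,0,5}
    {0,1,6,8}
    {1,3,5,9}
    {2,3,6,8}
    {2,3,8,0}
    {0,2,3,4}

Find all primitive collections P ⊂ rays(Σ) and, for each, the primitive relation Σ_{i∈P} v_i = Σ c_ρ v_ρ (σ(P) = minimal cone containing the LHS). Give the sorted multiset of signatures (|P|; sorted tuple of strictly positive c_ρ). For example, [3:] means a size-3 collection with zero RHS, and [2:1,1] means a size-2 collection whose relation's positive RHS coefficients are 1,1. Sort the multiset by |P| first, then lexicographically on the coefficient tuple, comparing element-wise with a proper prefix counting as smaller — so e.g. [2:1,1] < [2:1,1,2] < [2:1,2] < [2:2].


17 collections generate NE(X_Σ); each relation:

  P={2,5}:  v_{2} + v_{5} = 0  ⇒ sig = [2:]
  P={4,8}:  v_{4} + v_{8} = 0  ⇒ sig = [2:]
  P={1,2}:  v_{1} + v_{2} = v_{8}  ⇒ sig = [2:1]
  P={1,4}:  v_{1} + v_{4} = v_{5}  ⇒ sig = [2:1]
  P={5,8}:  v_{5} + v_{8} = v_{1}  ⇒ sig = [2:1]
  P={2,7}:  v_{2} + v_{7} = v_{0} + v_{4}  ⇒ sig = [2:1,1]
  P={7,8}:  v_{7} + v_{8} = v_{0} + v_{5}  ⇒ sig = [2:1,1]
  P={2,9}:  v_{2} + v_{9} = v_{1} + v_{3} + v_{6}  ⇒ sig = [2:1,1,1]
  P={4,9}:  v_{4} + v_{9} = v_{3} + 2·v_{5} + v_{6}  ⇒ sig = [2:1,1,2]
  P={8,9}:  v_{8} + v_{9} = 2·v_{1} + v_{3} + v_{6}  ⇒ sig = [2:1,1,2]
  P={0,9}:  v_{0} + v_{9} = v_{1} + 2·v_{5}  ⇒ sig = [2:1,2]
  P={1,7}:  v_{1} + v_{7} = v_{0} + 2·v_{5}  ⇒ sig = [2:1,2]
  P={7,9}:  v_{7} + v_{9} = 4·v_{5}  ⇒ sig = [2:4]
  P={0,3,6}:  v_{0} + v_{3} + v_{6} = v_{5}  ⇒ sig = [3:1]
  P={0,4,5}:  v_{0} + v_{4} + v_{5} = v_{7}  ⇒ sig = [3:1]
  P={3,6,7}:  v_{3} + v_{6} + v_{7} = v_{4} + 2·v_{5}  ⇒ sig = [3:1,2]
  P={1,3,5,6}:  v_{1} + v_{3} + v_{5} + v_{6} = v_{9}  ⇒ sig = [4:1]

so the primitive-relation signature multiset is
    |P|=2: 13 collections, coeffs (), (), (1), (1), (1), (1,1), (1,1), (1,1,1), (1,1,2), (1,1,2), (1,2), (1,2), (4)
    |P|=3: 3 collections, coeffs (1), (1), (1,2)
    |P|=4: 1 collection, coeffs (1)


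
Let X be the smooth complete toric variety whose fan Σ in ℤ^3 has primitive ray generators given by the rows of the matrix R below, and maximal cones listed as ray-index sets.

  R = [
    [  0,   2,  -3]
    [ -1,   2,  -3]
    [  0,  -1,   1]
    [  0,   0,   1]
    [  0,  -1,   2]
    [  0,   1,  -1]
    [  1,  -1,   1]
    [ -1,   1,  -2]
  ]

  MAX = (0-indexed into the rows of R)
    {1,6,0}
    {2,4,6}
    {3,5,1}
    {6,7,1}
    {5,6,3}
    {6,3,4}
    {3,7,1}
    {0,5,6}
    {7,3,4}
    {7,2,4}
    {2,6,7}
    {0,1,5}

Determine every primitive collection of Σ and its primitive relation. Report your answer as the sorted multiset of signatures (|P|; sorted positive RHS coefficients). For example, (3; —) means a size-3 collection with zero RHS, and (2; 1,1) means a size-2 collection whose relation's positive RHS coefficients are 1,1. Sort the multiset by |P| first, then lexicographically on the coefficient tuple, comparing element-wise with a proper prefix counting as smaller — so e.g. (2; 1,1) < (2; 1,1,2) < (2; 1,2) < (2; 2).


14 collections generate NE(X_Σ); each relation:

  P = {2,5}:  v_{2} + v_{5} = 0 ; sig = (2; —)
  P = {0,4}:  v_{0} + v_{4} = v_{5} ; sig = (2; 1)
  P = {1,2}:  v_{1} + v_{2} = v_{7} ; sig = (2; 1)
  P = {2,3}:  v_{2} + v_{3} = v_{4} ; sig = (2; 1)
  P = {4,5}:  v_{4} + v_{5} = v_{3} ; sig = (2; 1)
  P = {5,7}:  v_{5} + v_{7} = v_{1} ; sig = (2; 1)
  P = {0,2}:  v_{0} + v_{2} = v_{1} + v_{6} ; sig = (2; 1,1)
  P = {1,4}:  v_{1} + v_{4} = v_{3} + v_{7} ; sig = (2; 1,1)
  P = {0,7}:  v_{0} + v_{7} = 2·v_{1} + v_{6} ; sig = (2; 1,2)
  P = {0,3}:  v_{0} + v_{3} = 2·v_{5} ; sig = (2; 2)
  P = {3,6,7}:  v_{3} + v_{6} + v_{7} = 0 ; sig = (3; —)
  P = {1,3,6}:  v_{1} + v_{3} + v_{6} = v_{5} ; sig = (3; 1)
  P = {1,5,6}:  v_{1} + v_{5} + v_{6} = v_{0} ; sig = (3; 1)
  P = {4,6,7}:  v_{4} + v_{6} + v_{7} = v_{2} ; sig = (3; 1)

Signatures (|P|; sorted positive RHS coefficients), sorted:
    (2; —)
    (2; 1)
    (2; 1)
    (2; 1)
    (2; 1)
    (2; 1)
    (2; 1,1)
    (2; 1,1)
    (2; 1,2)
    (2; 2)
    (3; —)
    (3; 1)
    (3; 1)
    (3; 1)
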